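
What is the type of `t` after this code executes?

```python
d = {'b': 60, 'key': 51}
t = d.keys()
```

.keys() returns a dict_keys view object

dict_keys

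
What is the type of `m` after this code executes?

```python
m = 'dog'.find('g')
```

str.find() returns int (index, or -1)

int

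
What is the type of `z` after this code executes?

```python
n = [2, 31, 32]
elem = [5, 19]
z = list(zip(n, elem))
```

list(zip(...)) returns a list of tuples

list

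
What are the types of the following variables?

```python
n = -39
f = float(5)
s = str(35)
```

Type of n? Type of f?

n is int; f is float

int, float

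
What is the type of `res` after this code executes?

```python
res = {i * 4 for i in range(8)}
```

A set comprehension {expr for x in iterable} produces a set

set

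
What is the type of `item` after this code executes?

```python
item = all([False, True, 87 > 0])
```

all() returns bool

bool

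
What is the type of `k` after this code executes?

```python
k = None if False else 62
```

Ternary: condition is False, else branch (62) taken → int

int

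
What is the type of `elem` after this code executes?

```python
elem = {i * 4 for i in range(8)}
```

A set comprehension {expr for x in iterable} produces a set

set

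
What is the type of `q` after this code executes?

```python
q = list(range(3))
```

list(range(...)) returns list

list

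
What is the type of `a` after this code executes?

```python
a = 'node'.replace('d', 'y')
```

str.replace() returns str

str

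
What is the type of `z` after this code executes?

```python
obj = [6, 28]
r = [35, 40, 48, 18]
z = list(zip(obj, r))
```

list(zip(...)) returns a list of tuples

list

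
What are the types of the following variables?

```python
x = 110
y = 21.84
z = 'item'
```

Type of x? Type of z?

x is int; z is str

int, str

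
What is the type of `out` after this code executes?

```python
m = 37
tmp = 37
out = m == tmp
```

Equality comparison returns bool

bool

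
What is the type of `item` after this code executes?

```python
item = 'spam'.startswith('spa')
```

str.startswith() returns bool

bool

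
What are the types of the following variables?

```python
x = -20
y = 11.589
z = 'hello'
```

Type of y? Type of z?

y is float; z is str

float, str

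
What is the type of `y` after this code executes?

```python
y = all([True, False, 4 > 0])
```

all() returns bool

bool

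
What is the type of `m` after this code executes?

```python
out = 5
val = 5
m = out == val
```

Equality comparison returns bool

bool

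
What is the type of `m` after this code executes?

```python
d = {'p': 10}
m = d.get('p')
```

dict.get() returns the value (int) when key is found

int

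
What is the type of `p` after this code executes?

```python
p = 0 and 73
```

'and' returns the first falsy value (0, which is int)

int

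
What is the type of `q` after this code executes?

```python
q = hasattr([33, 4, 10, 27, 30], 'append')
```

hasattr() returns bool

bool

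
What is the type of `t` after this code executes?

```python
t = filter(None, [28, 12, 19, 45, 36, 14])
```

filter() returns a filter iterator object

filter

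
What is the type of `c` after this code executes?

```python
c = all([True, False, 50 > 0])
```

all() returns bool

bool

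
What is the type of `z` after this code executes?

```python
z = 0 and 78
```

'and' returns the first falsy value (0, which is int)

int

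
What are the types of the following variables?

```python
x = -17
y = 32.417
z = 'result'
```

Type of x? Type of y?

x is int; y is float

int, float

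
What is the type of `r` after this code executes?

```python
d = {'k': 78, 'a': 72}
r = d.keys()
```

.keys() returns a dict_keys view object

dict_keys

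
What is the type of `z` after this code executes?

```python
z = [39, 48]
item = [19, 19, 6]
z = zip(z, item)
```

zip() returns a zip iterator object

zip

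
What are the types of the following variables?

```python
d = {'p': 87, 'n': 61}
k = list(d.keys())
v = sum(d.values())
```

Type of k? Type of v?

list(...) returns list; sum of int values returns int

list, int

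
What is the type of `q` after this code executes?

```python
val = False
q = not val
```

'not' always returns bool

bool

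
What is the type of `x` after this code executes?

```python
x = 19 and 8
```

'and' returns the last value when all truthy (8, which is int)

int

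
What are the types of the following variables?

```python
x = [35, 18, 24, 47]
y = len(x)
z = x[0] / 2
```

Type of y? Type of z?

len() returns int; int / int returns float

int, float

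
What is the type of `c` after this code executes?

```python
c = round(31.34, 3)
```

round() with ndigits arg returns float

float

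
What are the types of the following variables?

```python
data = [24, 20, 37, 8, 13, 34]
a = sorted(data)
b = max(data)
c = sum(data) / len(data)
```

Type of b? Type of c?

max of ints returns int; int / int returns float

int, float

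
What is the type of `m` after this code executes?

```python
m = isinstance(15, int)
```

isinstance() returns bool

bool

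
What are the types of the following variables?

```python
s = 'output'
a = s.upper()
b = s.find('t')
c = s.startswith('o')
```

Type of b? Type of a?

str.find() returns int; str.upper() returns str

int, str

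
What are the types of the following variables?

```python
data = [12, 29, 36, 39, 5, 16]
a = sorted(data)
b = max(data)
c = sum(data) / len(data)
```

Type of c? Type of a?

int / int returns float; sorted() returns list

float, list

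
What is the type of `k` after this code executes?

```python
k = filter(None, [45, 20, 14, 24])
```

filter() returns a filter iterator object

filter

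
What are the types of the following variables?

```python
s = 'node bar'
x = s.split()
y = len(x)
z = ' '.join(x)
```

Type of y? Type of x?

len() returns int; str.split() returns list

int, list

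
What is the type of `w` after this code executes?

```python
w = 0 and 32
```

'and' returns the first falsy value (0, which is int)

int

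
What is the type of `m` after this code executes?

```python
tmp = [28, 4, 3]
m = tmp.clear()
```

list.clear() returns None

NoneType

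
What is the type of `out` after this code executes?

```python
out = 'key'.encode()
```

str.encode() returns bytes

bytes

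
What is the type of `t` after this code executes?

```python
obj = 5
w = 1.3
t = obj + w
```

int + float returns float (5 + 1.3 = 6.3)

float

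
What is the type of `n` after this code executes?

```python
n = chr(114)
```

chr() returns str (single character)

str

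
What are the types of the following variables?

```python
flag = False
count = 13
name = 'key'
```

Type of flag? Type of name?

flag is bool; name is str

bool, str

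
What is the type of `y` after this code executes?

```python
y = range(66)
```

range() returns a range object

range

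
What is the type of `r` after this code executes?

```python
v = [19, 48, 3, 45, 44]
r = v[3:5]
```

Slicing a list always returns a list

list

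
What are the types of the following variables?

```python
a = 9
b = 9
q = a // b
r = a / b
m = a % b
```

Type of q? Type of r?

int // int returns int; int / int returns float

int, float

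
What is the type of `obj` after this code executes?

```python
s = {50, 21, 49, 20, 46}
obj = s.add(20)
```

set.add() returns None (mutates in place)

NoneType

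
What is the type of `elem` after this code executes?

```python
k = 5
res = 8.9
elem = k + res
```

int + float returns float (5 + 8.9 = 13.9)

float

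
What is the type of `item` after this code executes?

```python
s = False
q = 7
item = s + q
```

bool + int returns int (False is 0, so 0 + 7 = 7)

int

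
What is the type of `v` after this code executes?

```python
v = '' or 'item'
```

'or' returns first truthy value ('item', which is str)

str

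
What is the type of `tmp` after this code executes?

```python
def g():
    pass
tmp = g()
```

A function with no return statement returns None

NoneType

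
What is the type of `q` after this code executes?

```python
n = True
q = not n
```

'not' always returns bool

bool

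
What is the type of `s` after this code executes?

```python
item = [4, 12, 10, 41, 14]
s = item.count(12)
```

list.count() returns int

int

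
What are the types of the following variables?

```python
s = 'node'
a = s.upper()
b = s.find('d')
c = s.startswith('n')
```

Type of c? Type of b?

str.startswith() returns bool; str.find() returns int

bool, int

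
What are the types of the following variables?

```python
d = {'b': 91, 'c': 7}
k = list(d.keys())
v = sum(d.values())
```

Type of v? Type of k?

sum of int values returns int; list(...) returns list

int, list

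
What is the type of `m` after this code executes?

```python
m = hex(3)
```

hex() returns str representation

str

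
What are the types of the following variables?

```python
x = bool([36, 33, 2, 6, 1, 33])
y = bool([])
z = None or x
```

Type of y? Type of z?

bool() returns bool; None or <bool> returns the bool

bool, bool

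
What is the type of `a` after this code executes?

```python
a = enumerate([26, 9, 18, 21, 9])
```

enumerate() returns an enumerate iterator object

enumerate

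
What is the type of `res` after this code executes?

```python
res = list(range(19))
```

list(range(...)) returns list

list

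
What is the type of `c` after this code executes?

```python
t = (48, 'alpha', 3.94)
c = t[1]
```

Index 1 of tuple is 'alpha' which is str

str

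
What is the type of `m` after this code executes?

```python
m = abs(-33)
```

abs() of int returns int

int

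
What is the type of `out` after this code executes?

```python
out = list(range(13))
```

list(range(...)) returns list

list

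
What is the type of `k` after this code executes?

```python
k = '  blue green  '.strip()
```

str.strip() returns str

str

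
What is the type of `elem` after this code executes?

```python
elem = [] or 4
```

'or' returns first truthy value (4, which is int)

int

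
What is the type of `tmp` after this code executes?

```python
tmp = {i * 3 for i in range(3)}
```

A set comprehension {expr for x in iterable} produces a set

set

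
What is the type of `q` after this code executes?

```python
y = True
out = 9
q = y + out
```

bool + int returns int (True is 1, so 1 + 9 = 10)

int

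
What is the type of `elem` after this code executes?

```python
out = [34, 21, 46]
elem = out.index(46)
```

list.index() returns int

int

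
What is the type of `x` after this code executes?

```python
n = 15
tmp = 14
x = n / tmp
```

int / int always returns float in Python 3 (15 / 14 = 1.07143)

float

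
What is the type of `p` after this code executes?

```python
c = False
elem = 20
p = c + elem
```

bool + int returns int (False is 0, so 0 + 20 = 20)

int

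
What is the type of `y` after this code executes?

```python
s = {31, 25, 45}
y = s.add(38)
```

set.add() returns None (mutates in place)

NoneType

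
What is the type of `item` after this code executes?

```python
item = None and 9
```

'and' returns first falsy value (None)

NoneType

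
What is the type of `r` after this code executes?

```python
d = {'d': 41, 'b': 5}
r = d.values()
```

.values() returns a dict_values view object

dict_values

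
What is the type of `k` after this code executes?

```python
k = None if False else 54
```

Ternary: condition is False, else branch (54) taken → int

int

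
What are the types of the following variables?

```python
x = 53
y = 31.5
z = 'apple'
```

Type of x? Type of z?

x is int; z is str

int, str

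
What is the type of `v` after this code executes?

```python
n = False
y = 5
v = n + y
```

bool + int returns int (False is 0, so 0 + 5 = 5)

int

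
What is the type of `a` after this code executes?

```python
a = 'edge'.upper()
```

str.upper() returns str

str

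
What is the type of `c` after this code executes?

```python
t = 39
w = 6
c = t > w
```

Comparison operators return bool

bool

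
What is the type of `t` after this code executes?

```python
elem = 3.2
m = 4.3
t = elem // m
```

float // float returns float (floor division preserves float type)

float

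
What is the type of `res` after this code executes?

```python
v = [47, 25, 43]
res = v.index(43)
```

list.index() returns int

int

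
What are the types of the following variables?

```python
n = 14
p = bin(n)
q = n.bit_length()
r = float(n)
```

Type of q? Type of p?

int.bit_length() returns int; bin() returns str

int, str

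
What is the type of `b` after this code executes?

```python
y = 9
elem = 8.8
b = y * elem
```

int * float returns float (9 * 8.8 = 79.2)

float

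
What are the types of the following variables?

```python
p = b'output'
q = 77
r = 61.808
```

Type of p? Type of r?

p is bytes; r is float

bytes, float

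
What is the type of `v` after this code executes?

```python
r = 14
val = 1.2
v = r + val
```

int + float returns float (14 + 1.2 = 15.2)

float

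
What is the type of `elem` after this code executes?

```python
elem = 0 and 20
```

'and' returns the first falsy value (0, which is int)

int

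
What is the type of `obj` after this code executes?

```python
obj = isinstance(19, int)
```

isinstance() returns bool

bool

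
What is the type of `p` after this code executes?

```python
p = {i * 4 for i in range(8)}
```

A set comprehension {expr for x in iterable} produces a set

set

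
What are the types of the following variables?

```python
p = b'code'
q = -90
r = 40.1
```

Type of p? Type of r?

p is bytes; r is float

bytes, float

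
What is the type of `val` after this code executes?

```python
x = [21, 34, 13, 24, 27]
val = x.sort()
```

list.sort() returns None (sorts in place)

NoneType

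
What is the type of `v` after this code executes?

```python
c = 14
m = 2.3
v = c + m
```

int + float returns float (14 + 2.3 = 16.3)

float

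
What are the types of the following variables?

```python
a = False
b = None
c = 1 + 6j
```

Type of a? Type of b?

a is bool; b is NoneType

bool, NoneType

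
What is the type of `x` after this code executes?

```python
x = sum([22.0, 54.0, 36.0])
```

sum() of floats returns float

float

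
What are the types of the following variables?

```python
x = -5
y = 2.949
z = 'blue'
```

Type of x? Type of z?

x is int; z is str

int, str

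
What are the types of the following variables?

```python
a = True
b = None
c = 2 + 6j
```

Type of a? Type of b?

a is bool; b is NoneType

bool, NoneType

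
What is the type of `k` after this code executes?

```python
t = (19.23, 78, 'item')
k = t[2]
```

Index 2 of tuple is 'item' which is str

str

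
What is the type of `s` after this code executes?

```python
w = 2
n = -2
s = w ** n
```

int ** negative int returns float

float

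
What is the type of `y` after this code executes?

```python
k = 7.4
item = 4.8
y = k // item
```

float // float returns float (floor division preserves float type)

float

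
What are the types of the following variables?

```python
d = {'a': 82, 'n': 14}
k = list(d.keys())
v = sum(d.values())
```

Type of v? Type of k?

sum of int values returns int; list(...) returns list

int, list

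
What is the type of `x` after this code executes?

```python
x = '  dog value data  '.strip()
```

str.strip() returns str

str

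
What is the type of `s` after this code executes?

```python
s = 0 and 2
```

'and' returns the first falsy value (0, which is int)

int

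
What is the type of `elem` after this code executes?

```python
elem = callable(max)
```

callable() returns bool

bool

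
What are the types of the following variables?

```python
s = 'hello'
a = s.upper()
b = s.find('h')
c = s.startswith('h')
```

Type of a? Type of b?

str.upper() returns str; str.find() returns int

str, int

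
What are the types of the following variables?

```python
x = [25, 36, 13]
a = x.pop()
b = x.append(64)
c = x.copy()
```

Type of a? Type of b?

list.pop() returns the element (int); list.append() returns None

int, NoneType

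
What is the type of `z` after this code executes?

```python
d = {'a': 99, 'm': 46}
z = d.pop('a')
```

dict.pop() returns the value (int)

int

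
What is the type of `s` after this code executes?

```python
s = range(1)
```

range() returns a range object

range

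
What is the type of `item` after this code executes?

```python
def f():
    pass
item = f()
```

A function with no return statement returns None

NoneType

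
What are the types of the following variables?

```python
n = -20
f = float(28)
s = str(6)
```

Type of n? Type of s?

n is int; s is str

int, str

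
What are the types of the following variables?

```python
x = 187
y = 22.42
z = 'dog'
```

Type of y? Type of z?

y is float; z is str

float, str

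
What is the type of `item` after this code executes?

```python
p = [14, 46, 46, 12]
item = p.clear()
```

list.clear() returns None

NoneType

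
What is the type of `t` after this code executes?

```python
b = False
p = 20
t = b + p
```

bool + int returns int (False is 0, so 0 + 20 = 20)

int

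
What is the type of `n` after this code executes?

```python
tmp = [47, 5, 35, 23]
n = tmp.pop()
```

list.pop() returns the popped element (int here)

int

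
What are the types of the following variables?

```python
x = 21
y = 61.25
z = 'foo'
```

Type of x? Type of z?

x is int; z is str

int, str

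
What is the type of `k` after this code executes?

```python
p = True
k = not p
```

'not' always returns bool

bool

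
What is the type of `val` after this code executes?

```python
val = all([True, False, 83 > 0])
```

all() returns bool

bool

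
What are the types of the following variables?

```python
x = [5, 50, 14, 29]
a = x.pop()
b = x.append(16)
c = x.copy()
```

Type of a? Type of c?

list.pop() returns the element (int); list.copy() returns list

int, list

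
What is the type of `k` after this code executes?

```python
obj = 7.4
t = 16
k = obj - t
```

float - int returns float (7.4 - 16 = -8.6)

float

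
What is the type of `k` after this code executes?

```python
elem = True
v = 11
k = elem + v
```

bool + int returns int (True is 1, so 1 + 11 = 12)

int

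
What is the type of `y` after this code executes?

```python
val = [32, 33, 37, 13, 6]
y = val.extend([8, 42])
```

list.extend() returns None

NoneType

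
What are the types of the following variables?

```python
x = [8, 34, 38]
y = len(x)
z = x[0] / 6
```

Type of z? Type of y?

int / int returns float; len() returns int

float, int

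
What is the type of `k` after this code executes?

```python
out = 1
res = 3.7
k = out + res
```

int + float returns float (1 + 3.7 = 4.7)

float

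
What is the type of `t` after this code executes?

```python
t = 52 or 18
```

'or' returns the first truthy value (52, which is int)

int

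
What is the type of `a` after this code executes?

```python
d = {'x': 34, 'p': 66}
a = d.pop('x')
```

dict.pop() returns the value (int)

int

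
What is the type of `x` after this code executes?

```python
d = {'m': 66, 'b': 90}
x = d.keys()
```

.keys() returns a dict_keys view object

dict_keys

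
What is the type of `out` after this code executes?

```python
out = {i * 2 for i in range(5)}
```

A set comprehension {expr for x in iterable} produces a set

set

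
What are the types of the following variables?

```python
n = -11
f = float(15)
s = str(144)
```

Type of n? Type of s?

n is int; s is str

int, str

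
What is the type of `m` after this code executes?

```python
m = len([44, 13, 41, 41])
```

len() always returns int

int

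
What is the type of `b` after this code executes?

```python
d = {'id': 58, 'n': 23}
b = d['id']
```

Accessing dict[str, int] with key 'id' returns int value 58

int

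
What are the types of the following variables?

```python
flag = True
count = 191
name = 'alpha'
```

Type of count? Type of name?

count is int; name is str

int, str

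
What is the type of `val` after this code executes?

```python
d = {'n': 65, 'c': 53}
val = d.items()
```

dict.items() returns a dict_items view

dict_items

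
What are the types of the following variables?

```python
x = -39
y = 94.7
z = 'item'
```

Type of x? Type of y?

x is int; y is float

int, float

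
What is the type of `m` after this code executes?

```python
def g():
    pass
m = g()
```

A function with no return statement returns None

NoneType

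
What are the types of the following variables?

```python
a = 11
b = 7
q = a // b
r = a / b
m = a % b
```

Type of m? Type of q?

int % int returns int; int // int returns int

int, int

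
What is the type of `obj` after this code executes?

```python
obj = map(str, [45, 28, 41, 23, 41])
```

map() returns a map iterator object

map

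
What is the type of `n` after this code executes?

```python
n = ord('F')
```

ord() returns int (Unicode code point)

int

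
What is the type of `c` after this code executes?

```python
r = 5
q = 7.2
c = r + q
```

int + float returns float (5 + 7.2 = 12.2)

float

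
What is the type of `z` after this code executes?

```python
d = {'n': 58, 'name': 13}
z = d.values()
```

.values() returns a dict_values view object

dict_values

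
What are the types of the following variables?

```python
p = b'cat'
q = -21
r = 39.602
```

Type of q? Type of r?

q is int; r is float

int, float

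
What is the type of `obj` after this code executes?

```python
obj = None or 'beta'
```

'or' with None returns the other value ('beta', str)

str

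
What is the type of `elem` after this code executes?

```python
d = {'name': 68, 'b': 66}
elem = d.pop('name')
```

dict.pop() returns the value (int)

int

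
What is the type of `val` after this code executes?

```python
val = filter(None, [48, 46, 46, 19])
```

filter() returns a filter iterator object

filter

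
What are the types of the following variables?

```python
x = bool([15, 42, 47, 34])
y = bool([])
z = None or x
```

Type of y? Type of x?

bool() returns bool; bool() returns bool

bool, bool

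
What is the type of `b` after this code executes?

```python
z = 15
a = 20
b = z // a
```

int // int returns int (15 // 20 = 0)

int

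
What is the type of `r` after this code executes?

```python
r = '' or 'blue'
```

'or' returns first truthy value ('blue', which is str)

str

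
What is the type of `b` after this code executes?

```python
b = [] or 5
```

'or' returns first truthy value (5, which is int)

int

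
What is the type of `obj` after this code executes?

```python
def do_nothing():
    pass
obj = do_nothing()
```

A function with no return statement returns None

NoneType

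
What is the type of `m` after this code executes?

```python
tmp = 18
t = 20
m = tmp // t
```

int // int returns int (18 // 20 = 0)

int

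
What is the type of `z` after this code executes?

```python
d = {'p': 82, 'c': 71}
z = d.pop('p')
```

dict.pop() returns the value (int)

int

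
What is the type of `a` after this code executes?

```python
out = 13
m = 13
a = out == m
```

Equality comparison returns bool

bool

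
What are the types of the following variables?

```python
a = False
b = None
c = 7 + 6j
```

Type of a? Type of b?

a is bool; b is NoneType

bool, NoneType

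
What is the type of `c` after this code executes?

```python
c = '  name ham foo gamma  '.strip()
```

str.strip() returns str

str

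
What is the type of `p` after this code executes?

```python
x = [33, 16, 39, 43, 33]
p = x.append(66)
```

list.append() returns None (mutates in place)

NoneType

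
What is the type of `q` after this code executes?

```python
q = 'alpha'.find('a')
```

str.find() returns int (index, or -1)

int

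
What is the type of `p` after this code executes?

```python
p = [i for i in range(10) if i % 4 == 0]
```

A list comprehension [...] produces a list

list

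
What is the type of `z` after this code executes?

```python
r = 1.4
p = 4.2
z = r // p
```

float // float returns float (floor division preserves float type)

float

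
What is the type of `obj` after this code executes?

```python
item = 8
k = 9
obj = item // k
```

int // int returns int (8 // 9 = 0)

int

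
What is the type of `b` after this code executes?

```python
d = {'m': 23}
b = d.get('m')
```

dict.get() returns the value (int) when key is found

int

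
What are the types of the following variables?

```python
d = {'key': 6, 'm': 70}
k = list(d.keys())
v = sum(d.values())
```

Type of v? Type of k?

sum of int values returns int; list(...) returns list

int, list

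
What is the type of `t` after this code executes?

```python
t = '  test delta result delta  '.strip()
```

str.strip() returns str

str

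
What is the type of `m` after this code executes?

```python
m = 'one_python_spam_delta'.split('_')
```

str.split() returns list

list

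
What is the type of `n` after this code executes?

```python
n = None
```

None has type NoneType

NoneType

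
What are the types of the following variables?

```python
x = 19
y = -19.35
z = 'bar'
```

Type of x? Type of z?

x is int; z is str

int, str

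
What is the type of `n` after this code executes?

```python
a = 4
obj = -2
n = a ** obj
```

int ** negative int returns float

float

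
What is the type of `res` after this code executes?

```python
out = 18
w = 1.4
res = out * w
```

int * float returns float (18 * 1.4 = 25.2)

float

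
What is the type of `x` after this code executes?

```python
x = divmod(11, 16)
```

divmod() returns a tuple (quotient, remainder)

tuple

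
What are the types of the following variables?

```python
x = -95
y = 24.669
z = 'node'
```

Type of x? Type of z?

x is int; z is str

int, str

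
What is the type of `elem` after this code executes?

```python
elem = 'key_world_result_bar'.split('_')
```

str.split() returns list

list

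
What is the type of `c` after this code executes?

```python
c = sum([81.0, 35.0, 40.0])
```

sum() of floats returns float

float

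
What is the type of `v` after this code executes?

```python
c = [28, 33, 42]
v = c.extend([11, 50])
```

list.extend() returns None

NoneType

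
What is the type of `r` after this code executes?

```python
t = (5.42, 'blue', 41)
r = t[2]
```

Index 2 of tuple is 41 which is int

int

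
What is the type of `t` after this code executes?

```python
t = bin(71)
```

bin() returns str representation

str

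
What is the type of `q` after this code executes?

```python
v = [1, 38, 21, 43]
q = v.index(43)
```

list.index() returns int

int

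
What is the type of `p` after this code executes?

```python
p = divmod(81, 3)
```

divmod() returns a tuple (quotient, remainder)

tuple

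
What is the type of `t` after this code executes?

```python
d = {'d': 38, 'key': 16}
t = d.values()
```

.values() returns a dict_values view object

dict_values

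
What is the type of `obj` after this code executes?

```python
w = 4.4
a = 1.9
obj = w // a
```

float // float returns float (floor division preserves float type)

float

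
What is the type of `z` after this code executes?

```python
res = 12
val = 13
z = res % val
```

int % int returns int (12 % 13 = 12)

int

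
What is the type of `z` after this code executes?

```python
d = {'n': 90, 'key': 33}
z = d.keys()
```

.keys() returns a dict_keys view object

dict_keys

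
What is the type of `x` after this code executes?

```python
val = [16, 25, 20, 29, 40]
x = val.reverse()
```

list.reverse() returns None

NoneType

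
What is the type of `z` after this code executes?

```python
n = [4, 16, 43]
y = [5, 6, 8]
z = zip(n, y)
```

zip() returns a zip iterator object

zip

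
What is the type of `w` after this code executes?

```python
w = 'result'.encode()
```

str.encode() returns bytes

bytes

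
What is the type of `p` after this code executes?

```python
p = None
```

None has type NoneType

NoneType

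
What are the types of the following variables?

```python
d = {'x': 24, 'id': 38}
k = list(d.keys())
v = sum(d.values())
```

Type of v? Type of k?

sum of int values returns int; list(...) returns list

int, list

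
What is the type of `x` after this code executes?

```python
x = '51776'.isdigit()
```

str.isdigit() returns bool

bool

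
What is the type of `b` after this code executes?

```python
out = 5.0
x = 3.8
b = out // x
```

float // float returns float (floor division preserves float type)

float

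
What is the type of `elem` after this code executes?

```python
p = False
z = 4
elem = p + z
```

bool + int returns int (False is 0, so 0 + 4 = 4)

int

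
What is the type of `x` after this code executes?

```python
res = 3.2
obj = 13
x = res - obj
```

float - int returns float (3.2 - 13 = -9.8)

float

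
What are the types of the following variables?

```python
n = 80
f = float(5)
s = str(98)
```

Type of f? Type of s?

f is float; s is str

float, str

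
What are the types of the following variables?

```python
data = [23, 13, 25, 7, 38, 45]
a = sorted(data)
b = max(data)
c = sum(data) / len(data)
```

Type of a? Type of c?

sorted() returns list; int / int returns float

list, float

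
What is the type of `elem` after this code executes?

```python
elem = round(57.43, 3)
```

round() with ndigits arg returns float

float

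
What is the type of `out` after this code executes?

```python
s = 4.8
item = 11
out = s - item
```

float - int returns float (4.8 - 11 = -6.2)

float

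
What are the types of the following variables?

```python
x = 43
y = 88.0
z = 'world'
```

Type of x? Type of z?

x is int; z is str

int, str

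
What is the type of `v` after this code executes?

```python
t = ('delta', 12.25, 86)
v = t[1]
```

Index 1 of tuple is 12.25 which is float

float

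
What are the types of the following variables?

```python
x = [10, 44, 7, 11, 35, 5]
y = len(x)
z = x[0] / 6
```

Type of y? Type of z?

len() returns int; int / int returns float

int, float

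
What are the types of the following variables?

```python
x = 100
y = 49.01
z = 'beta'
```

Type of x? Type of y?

x is int; y is float

int, float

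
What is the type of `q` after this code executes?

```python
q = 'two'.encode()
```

str.encode() returns bytes

bytes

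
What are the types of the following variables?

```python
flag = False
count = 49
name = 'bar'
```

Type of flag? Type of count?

flag is bool; count is int

bool, int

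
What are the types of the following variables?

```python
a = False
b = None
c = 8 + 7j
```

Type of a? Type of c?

a is bool; c is complex

bool, complex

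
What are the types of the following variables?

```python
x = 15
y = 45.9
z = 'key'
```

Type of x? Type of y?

x is int; y is float

int, float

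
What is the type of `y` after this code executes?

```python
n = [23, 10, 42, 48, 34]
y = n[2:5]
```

Slicing a list always returns a list

list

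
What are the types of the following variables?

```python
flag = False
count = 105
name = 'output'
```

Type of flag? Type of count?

flag is bool; count is int

bool, int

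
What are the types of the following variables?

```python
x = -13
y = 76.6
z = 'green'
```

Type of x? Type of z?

x is int; z is str

int, str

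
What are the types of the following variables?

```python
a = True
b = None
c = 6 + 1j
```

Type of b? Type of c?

b is NoneType; c is complex

NoneType, complex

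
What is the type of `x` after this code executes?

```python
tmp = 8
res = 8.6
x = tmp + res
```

int + float returns float (8 + 8.6 = 16.6)

float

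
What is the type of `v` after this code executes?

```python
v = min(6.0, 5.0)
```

min() of floats returns float

float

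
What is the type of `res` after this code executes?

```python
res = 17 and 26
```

'and' returns the last value when all truthy (26, which is int)

int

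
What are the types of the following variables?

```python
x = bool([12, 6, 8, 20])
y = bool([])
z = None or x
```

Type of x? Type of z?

bool() returns bool; None or <bool> returns the bool

bool, bool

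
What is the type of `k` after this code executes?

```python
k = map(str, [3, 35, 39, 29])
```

map() returns a map iterator object

map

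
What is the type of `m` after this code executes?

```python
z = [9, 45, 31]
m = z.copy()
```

list.copy() returns list

list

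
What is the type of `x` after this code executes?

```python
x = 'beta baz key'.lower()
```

str.lower() returns str

str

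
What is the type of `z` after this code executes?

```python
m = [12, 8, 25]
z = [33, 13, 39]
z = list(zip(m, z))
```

list(zip(...)) returns a list of tuples

list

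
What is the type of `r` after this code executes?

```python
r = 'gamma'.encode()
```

str.encode() returns bytes

bytes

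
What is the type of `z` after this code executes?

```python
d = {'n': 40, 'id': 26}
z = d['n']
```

Accessing dict[str, int] with key 'n' returns int value 40

int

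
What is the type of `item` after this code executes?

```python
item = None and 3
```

'and' returns first falsy value (None)

NoneType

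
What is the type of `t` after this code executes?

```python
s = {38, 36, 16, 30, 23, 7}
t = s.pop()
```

Popping from a set of ints returns int

int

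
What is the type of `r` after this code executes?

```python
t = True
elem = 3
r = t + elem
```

bool + int returns int (True is 1, so 1 + 3 = 4)

int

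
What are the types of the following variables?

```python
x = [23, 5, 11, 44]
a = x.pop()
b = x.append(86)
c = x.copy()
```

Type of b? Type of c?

list.append() returns None; list.copy() returns list

NoneType, list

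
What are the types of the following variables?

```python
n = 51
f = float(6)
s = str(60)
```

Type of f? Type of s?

f is float; s is str

float, str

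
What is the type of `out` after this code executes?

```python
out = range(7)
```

range() returns a range object

range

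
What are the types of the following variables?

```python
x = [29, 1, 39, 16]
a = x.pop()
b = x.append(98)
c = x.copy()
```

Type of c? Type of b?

list.copy() returns list; list.append() returns None

list, NoneType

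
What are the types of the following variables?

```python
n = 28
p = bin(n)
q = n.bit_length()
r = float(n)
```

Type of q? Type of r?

int.bit_length() returns int; float() returns float

int, float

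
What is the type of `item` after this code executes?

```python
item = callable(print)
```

callable() returns bool

bool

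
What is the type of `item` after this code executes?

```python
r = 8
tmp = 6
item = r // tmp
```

int // int returns int (8 // 6 = 1)

int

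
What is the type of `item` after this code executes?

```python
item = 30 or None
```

'or' returns first truthy value (30, int)

int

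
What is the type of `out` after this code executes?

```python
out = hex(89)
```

hex() returns str representation

str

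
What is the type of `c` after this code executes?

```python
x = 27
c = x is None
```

'is' comparison returns bool

bool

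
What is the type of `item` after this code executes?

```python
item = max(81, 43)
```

max() of ints returns int

int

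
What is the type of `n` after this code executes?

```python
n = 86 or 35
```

'or' returns the first truthy value (86, which is int)

int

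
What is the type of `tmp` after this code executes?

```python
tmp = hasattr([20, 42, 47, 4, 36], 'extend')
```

hasattr() returns bool

bool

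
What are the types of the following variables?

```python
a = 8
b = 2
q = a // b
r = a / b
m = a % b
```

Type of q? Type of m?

int // int returns int; int % int returns int

int, int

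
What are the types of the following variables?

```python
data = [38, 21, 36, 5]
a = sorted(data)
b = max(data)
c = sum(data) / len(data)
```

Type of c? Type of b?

int / int returns float; max of ints returns int

float, int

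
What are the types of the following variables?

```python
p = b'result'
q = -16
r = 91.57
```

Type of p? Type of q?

p is bytes; q is int

bytes, int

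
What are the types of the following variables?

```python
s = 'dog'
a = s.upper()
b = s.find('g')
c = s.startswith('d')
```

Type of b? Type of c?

str.find() returns int; str.startswith() returns bool

int, bool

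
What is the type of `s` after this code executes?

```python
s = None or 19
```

'or' with None returns the other value (19, int)

int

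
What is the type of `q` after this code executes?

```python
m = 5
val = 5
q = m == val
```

Equality comparison returns bool

bool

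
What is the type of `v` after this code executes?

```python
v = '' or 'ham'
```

'or' returns first truthy value ('ham', which is str)

str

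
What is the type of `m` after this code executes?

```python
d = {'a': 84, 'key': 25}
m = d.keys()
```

.keys() returns a dict_keys view object

dict_keys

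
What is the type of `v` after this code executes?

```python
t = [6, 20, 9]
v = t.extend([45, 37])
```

list.extend() returns None

NoneType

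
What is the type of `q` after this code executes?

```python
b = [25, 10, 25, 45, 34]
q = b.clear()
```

list.clear() returns None

NoneType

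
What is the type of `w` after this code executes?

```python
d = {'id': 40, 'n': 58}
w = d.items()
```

dict.items() returns a dict_items view

dict_items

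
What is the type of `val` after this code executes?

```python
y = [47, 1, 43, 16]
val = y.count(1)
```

list.count() returns int

int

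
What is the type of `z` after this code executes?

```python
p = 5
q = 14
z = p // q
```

int // int returns int (5 // 14 = 0)

int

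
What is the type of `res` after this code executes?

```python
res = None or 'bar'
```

'or' with None returns the other value ('bar', str)

str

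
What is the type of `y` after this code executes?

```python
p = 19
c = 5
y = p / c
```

int / int always returns float in Python 3 (19 / 5 = 3.8)

float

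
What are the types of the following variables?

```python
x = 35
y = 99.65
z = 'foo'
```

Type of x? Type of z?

x is int; z is str

int, str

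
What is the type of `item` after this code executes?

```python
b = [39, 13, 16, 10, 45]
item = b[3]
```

Indexing a list of ints returns int (b[3] = 10)

int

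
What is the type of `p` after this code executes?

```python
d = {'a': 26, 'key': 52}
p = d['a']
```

Accessing dict[str, int] with key 'a' returns int value 26

int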